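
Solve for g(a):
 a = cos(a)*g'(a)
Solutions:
 g(a) = C1 + Integral(a/cos(a), a)


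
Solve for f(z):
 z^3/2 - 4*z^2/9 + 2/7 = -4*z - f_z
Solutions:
 f(z) = C1 - z^4/8 + 4*z^3/27 - 2*z^2 - 2*z/7


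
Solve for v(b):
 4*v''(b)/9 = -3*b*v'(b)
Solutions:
 v(b) = C1 + C2*erf(3*sqrt(6)*b/4)


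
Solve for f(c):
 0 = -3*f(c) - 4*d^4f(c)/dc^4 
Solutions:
 f(c) = (C1*sin(3^(1/4)*c/2) + C2*cos(3^(1/4)*c/2))*exp(-3^(1/4)*c/2) + (C3*sin(3^(1/4)*c/2) + C4*cos(3^(1/4)*c/2))*exp(3^(1/4)*c/2)


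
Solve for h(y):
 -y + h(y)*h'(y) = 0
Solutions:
 h(y) = -sqrt(C1 + y^2)
 h(y) = sqrt(C1 + y^2)


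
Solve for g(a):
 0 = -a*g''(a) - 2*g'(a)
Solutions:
 g(a) = C1 + C2/a


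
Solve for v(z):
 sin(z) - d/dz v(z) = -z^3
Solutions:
 v(z) = C1 + z^4/4 - cos(z)


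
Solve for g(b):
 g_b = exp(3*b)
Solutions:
 g(b) = C1 + exp(3*b)/3


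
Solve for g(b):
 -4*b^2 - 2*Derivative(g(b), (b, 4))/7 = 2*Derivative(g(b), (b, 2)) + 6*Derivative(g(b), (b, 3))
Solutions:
 g(b) = C1 + C2*b + C3*exp(b*(-21 + sqrt(413))/2) + C4*exp(-b*(sqrt(413) + 21)/2) - b^4/6 + 2*b^3 - 124*b^2/7


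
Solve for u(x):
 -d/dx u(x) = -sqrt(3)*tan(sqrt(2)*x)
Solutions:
 u(x) = C1 - sqrt(6)*log(cos(sqrt(2)*x))/2


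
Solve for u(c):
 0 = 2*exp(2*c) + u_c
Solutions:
 u(c) = C1 - exp(2*c)


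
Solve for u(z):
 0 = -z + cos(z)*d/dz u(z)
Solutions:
 u(z) = C1 + Integral(z/cos(z), z)


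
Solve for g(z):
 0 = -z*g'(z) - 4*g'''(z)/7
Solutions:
 g(z) = C1 + Integral(C2*airyai(-14^(1/3)*z/2) + C3*airybi(-14^(1/3)*z/2), z)


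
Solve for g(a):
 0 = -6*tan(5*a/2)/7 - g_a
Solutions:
 g(a) = C1 + 12*log(cos(5*a/2))/35


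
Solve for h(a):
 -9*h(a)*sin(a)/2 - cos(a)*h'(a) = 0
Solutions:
 h(a) = C1*cos(a)^(9/2)


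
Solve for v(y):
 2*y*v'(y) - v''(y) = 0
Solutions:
 v(y) = C1 + C2*erfi(y)


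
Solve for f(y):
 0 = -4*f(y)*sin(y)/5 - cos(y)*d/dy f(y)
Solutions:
 f(y) = C1*cos(y)^(4/5)


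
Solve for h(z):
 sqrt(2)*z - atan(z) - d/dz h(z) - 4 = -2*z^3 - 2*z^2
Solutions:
 h(z) = C1 + z^4/2 + 2*z^3/3 + sqrt(2)*z^2/2 - z*atan(z) - 4*z + log(z^2 + 1)/2


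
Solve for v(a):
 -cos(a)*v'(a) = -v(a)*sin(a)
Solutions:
 v(a) = C1/cos(a)


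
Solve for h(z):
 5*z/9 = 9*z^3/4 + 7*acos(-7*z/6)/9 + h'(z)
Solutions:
 h(z) = C1 - 9*z^4/16 + 5*z^2/18 - 7*z*acos(-7*z/6)/9 - sqrt(36 - 49*z^2)/9


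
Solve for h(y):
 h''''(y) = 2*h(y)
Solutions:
 h(y) = C1*exp(-2^(1/4)*y) + C2*exp(2^(1/4)*y) + C3*sin(2^(1/4)*y) + C4*cos(2^(1/4)*y)


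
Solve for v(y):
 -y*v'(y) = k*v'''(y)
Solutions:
 v(y) = C1 + Integral(C2*airyai(y*(-1/k)^(1/3)) + C3*airybi(y*(-1/k)^(1/3)), y)


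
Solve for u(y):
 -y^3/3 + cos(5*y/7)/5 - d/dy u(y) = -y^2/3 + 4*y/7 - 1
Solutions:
 u(y) = C1 - y^4/12 + y^3/9 - 2*y^2/7 + y + 7*sin(5*y/7)/25


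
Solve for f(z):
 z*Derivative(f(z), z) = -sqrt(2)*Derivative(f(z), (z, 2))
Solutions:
 f(z) = C1 + C2*erf(2^(1/4)*z/2)


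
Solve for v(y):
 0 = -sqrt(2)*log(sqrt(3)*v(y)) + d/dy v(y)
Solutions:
 -sqrt(2)*Integral(1/(2*log(_y) + log(3)), (_y, v(y))) = C1 - y


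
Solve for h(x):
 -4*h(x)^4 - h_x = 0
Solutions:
 h(x) = (-3^(2/3) - 3*3^(1/6)*I)*(1/(C1 + 4*x))^(1/3)/6
 h(x) = (-3^(2/3) + 3*3^(1/6)*I)*(1/(C1 + 4*x))^(1/3)/6
 h(x) = (1/(C1 + 12*x))^(1/3)


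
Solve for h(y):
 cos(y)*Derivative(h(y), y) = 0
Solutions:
 h(y) = C1


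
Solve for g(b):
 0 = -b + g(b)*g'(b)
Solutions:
 g(b) = -sqrt(C1 + b^2)
 g(b) = sqrt(C1 + b^2)


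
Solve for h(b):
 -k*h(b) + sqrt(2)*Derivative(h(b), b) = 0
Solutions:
 h(b) = C1*exp(sqrt(2)*b*k/2)


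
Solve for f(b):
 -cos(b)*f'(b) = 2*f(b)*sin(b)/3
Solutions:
 f(b) = C1*cos(b)^(2/3)


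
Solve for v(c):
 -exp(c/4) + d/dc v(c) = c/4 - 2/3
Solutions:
 v(c) = C1 + c^2/8 - 2*c/3 + 4*exp(c/4)


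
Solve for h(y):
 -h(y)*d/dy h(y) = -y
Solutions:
 h(y) = -sqrt(C1 + y^2)
 h(y) = sqrt(C1 + y^2)


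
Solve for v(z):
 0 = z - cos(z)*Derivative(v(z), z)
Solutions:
 v(z) = C1 + Integral(z/cos(z), z)


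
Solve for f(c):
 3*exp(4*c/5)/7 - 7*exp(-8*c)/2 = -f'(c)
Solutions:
 f(c) = C1 - 15*exp(4*c/5)/28 - 7*exp(-8*c)/16


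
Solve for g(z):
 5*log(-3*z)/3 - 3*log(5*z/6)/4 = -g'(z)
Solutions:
 g(z) = C1 - 11*z*log(z)/12 + z*(-20*log(3) - 9*log(6) + 11 + 9*log(5) - 20*I*pi)/12


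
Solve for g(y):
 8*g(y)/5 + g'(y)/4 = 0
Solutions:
 g(y) = C1*exp(-32*y/5)


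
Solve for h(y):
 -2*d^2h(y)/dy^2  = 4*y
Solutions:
 h(y) = C1 + C2*y - y^3/3


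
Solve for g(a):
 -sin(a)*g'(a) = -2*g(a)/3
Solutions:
 g(a) = C1*(cos(a) - 1)^(1/3)/(cos(a) + 1)^(1/3)


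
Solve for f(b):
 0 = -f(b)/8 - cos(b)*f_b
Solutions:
 f(b) = C1*(sin(b) - 1)^(1/16)/(sin(b) + 1)^(1/16)


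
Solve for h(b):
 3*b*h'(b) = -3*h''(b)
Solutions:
 h(b) = C1 + C2*erf(sqrt(2)*b/2)


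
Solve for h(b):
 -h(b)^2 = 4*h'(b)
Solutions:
 h(b) = 4/(C1 + b)


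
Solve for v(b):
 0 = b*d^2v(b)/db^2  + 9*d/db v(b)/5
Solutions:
 v(b) = C1 + C2/b^(4/5)


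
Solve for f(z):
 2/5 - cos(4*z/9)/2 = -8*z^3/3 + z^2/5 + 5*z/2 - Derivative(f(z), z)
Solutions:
 f(z) = C1 - 2*z^4/3 + z^3/15 + 5*z^2/4 - 2*z/5 + 9*sin(4*z/9)/8


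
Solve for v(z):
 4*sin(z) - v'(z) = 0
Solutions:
 v(z) = C1 - 4*cos(z)


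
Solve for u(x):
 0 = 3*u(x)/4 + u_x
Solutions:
 u(x) = C1*exp(-3*x/4)


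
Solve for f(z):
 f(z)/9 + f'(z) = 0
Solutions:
 f(z) = C1*exp(-z/9)


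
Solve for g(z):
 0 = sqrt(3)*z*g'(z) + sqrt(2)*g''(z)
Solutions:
 g(z) = C1 + C2*erf(6^(1/4)*z/2)


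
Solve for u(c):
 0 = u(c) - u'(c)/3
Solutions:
 u(c) = C1*exp(3*c)


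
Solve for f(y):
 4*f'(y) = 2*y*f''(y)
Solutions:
 f(y) = C1 + C2*y^3


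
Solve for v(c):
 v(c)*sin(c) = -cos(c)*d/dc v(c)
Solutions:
 v(c) = C1*cos(c)


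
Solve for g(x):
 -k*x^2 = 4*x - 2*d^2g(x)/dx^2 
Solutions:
 g(x) = C1 + C2*x + k*x^4/24 + x^3/3


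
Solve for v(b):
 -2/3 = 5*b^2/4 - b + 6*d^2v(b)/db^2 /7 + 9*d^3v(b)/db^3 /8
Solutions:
 v(b) = C1 + C2*b + C3*exp(-16*b/21) - 35*b^4/288 + 959*b^3/1152 - 67585*b^2/18432


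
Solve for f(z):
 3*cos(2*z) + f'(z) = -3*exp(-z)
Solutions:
 f(z) = C1 - 3*sin(2*z)/2 + 3*exp(-z)


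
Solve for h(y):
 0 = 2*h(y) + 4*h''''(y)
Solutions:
 h(y) = (C1*sin(2^(1/4)*y/2) + C2*cos(2^(1/4)*y/2))*exp(-2^(1/4)*y/2) + (C3*sin(2^(1/4)*y/2) + C4*cos(2^(1/4)*y/2))*exp(2^(1/4)*y/2)


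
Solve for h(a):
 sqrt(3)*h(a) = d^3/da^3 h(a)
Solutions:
 h(a) = C3*exp(3^(1/6)*a) + (C1*sin(3^(2/3)*a/2) + C2*cos(3^(2/3)*a/2))*exp(-3^(1/6)*a/2)


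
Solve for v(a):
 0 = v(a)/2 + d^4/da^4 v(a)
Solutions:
 v(a) = (C1*sin(2^(1/4)*a/2) + C2*cos(2^(1/4)*a/2))*exp(-2^(1/4)*a/2) + (C3*sin(2^(1/4)*a/2) + C4*cos(2^(1/4)*a/2))*exp(2^(1/4)*a/2)


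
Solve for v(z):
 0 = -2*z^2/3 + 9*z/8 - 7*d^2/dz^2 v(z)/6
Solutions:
 v(z) = C1 + C2*z - z^4/21 + 9*z^3/56


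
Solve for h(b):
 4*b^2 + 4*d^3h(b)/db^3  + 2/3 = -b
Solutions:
 h(b) = C1 + C2*b + C3*b^2 - b^5/60 - b^4/96 - b^3/36


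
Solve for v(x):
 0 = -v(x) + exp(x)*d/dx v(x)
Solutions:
 v(x) = C1*exp(-exp(-x))


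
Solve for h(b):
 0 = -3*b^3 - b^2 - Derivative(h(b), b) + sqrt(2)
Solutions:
 h(b) = C1 - 3*b^4/4 - b^3/3 + sqrt(2)*b


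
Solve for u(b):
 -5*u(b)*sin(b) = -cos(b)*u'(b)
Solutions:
 u(b) = C1/cos(b)^5


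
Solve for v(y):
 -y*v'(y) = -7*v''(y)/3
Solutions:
 v(y) = C1 + C2*erfi(sqrt(42)*y/14)


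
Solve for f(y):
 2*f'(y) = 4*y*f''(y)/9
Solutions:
 f(y) = C1 + C2*y^(11/2)


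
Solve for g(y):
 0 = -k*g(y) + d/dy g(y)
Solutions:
 g(y) = C1*exp(k*y)


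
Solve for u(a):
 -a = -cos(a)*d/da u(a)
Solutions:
 u(a) = C1 + Integral(a/cos(a), a)


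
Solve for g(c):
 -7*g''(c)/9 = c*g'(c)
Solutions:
 g(c) = C1 + C2*erf(3*sqrt(14)*c/14)


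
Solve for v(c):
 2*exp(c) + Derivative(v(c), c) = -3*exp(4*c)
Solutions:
 v(c) = C1 - 3*exp(4*c)/4 - 2*exp(c)


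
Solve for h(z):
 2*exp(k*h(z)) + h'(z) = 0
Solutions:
 h(z) = Piecewise((log(1/(C1*k + 2*k*z))/k, Ne(k, 0)), (nan, True))
 h(z) = Piecewise((C1 - 2*z, Eq(k, 0)), (nan, True))


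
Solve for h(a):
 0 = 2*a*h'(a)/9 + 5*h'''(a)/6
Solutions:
 h(a) = C1 + Integral(C2*airyai(-30^(2/3)*a/15) + C3*airybi(-30^(2/3)*a/15), a)


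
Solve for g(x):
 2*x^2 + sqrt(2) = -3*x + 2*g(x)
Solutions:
 g(x) = x^2 + 3*x/2 + sqrt(2)/2


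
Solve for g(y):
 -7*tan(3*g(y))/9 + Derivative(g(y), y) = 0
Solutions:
 g(y) = -asin(C1*exp(7*y/3))/3 + pi/3
 g(y) = asin(C1*exp(7*y/3))/3


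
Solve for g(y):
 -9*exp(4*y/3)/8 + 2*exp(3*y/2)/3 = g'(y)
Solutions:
 g(y) = C1 - 27*exp(4*y/3)/32 + 4*exp(3*y/2)/9


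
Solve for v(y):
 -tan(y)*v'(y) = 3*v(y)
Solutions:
 v(y) = C1/sin(y)^3


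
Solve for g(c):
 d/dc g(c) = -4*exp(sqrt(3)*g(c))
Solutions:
 g(c) = sqrt(3)*(2*log(1/(C1 + 4*c)) - log(3))/6


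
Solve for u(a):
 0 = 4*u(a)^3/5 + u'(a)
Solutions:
 u(a) = -sqrt(10)*sqrt(-1/(C1 - 4*a))/2
 u(a) = sqrt(10)*sqrt(-1/(C1 - 4*a))/2


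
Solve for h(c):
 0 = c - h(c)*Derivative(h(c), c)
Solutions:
 h(c) = -sqrt(C1 + c^2)
 h(c) = sqrt(C1 + c^2)


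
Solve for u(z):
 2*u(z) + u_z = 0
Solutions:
 u(z) = C1*exp(-2*z)


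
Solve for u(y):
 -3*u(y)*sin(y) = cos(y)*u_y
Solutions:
 u(y) = C1*cos(y)^3


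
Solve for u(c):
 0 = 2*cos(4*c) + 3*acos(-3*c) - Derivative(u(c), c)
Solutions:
 u(c) = C1 + 3*c*acos(-3*c) + sqrt(1 - 9*c^2) + sin(4*c)/2


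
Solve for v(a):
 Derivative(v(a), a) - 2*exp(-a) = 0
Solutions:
 v(a) = C1 - 2*exp(-a)


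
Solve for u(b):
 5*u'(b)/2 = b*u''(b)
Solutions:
 u(b) = C1 + C2*b^(7/2)


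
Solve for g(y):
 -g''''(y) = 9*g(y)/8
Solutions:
 g(y) = (C1*sin(2^(3/4)*sqrt(3)*y/4) + C2*cos(2^(3/4)*sqrt(3)*y/4))*exp(-2^(3/4)*sqrt(3)*y/4) + (C3*sin(2^(3/4)*sqrt(3)*y/4) + C4*cos(2^(3/4)*sqrt(3)*y/4))*exp(2^(3/4)*sqrt(3)*y/4)


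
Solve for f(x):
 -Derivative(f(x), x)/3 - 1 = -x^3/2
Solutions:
 f(x) = C1 + 3*x^4/8 - 3*x


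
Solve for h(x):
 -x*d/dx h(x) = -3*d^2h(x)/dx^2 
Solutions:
 h(x) = C1 + C2*erfi(sqrt(6)*x/6)


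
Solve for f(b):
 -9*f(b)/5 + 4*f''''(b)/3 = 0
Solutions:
 f(b) = C1*exp(-15^(3/4)*sqrt(2)*b/10) + C2*exp(15^(3/4)*sqrt(2)*b/10) + C3*sin(15^(3/4)*sqrt(2)*b/10) + C4*cos(15^(3/4)*sqrt(2)*b/10)


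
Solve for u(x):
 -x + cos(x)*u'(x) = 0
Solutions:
 u(x) = C1 + Integral(x/cos(x), x)


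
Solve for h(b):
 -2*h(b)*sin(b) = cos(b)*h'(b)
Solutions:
 h(b) = C1*cos(b)^2


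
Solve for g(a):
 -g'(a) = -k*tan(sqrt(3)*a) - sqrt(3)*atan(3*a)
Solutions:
 g(a) = C1 - sqrt(3)*k*log(cos(sqrt(3)*a))/3 + sqrt(3)*(a*atan(3*a) - log(9*a^2 + 1)/6)


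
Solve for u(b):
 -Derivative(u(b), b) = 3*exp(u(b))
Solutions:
 u(b) = log(1/(C1 + 3*b))


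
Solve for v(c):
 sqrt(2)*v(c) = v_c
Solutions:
 v(c) = C1*exp(sqrt(2)*c)


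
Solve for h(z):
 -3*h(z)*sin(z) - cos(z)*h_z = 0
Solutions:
 h(z) = C1*cos(z)^3


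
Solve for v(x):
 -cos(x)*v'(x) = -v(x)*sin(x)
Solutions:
 v(x) = C1/cos(x)


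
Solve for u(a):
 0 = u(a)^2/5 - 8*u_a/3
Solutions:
 u(a) = -40/(C1 + 3*a)


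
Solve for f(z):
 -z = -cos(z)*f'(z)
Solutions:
 f(z) = C1 + Integral(z/cos(z), z)


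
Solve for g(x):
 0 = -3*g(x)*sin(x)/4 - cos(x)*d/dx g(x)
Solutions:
 g(x) = C1*cos(x)^(3/4)


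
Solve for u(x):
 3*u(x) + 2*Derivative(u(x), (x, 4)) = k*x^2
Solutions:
 u(x) = k*x^2/3 + (C1*sin(6^(1/4)*x/2) + C2*cos(6^(1/4)*x/2))*exp(-6^(1/4)*x/2) + (C3*sin(6^(1/4)*x/2) + C4*cos(6^(1/4)*x/2))*exp(6^(1/4)*x/2)


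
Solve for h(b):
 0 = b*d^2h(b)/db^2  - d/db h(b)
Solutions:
 h(b) = C1 + C2*b^2


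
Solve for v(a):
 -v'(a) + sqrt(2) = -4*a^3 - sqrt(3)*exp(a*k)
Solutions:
 v(a) = C1 + a^4 + sqrt(2)*a + sqrt(3)*exp(a*k)/k


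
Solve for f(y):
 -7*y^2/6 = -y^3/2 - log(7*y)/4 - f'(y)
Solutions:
 f(y) = C1 - y^4/8 + 7*y^3/18 - y*log(y)/4 - y*log(7)/4 + y/4


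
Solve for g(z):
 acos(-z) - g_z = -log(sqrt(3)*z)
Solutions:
 g(z) = C1 + z*log(z) + z*acos(-z) - z + z*log(3)/2 + sqrt(1 - z^2)


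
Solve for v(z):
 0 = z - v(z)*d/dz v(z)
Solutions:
 v(z) = -sqrt(C1 + z^2)
 v(z) = sqrt(C1 + z^2)


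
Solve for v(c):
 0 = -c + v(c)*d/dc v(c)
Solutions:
 v(c) = -sqrt(C1 + c^2)
 v(c) = sqrt(C1 + c^2)


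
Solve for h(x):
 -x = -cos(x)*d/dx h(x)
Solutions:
 h(x) = C1 + Integral(x/cos(x), x)


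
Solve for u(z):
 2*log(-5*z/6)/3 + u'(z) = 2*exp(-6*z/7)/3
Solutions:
 u(z) = C1 - 2*z*log(-z)/3 + 2*z*(-log(5) + 1 + log(6))/3 - 7*exp(-6*z/7)/9


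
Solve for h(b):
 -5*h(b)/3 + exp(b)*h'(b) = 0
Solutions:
 h(b) = C1*exp(-5*exp(-b)/3)


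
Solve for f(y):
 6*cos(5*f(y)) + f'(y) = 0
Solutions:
 f(y) = -asin((C1 + exp(60*y))/(C1 - exp(60*y)))/5 + pi/5
 f(y) = asin((C1 + exp(60*y))/(C1 - exp(60*y)))/5


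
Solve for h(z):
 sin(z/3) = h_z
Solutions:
 h(z) = C1 - 3*cos(z/3)


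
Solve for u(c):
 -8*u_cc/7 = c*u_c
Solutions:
 u(c) = C1 + C2*erf(sqrt(7)*c/4)


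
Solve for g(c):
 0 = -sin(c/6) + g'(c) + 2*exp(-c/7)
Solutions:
 g(c) = C1 - 6*cos(c/6) + 14*exp(-c/7)


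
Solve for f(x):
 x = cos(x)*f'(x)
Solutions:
 f(x) = C1 + Integral(x/cos(x), x)


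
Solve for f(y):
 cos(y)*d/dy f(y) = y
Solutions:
 f(y) = C1 + Integral(y/cos(y), y)


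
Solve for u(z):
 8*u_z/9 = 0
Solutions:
 u(z) = C1


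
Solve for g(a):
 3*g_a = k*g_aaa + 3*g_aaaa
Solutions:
 g(a) = C1 + C2*exp(-a*(2*2^(1/3)*k^2/(2*k^3 + sqrt(-4*k^6 + (2*k^3 - 729)^2) - 729)^(1/3) + 2*k + 2^(2/3)*(2*k^3 + sqrt(-4*k^6 + (2*k^3 - 729)^2) - 729)^(1/3))/18) + C3*exp(a*(-8*2^(1/3)*k^2/((-1 + sqrt(3)*I)*(2*k^3 + sqrt(-4*k^6 + (2*k^3 - 729)^2) - 729)^(1/3)) - 4*k + 2^(2/3)*(2*k^3 + sqrt(-4*k^6 + (2*k^3 - 729)^2) - 729)^(1/3) - 2^(2/3)*sqrt(3)*I*(2*k^3 + sqrt(-4*k^6 + (2*k^3 - 729)^2) - 729)^(1/3))/36) + C4*exp(a*(8*2^(1/3)*k^2/((1 + sqrt(3)*I)*(2*k^3 + sqrt(-4*k^6 + (2*k^3 - 729)^2) - 729)^(1/3)) - 4*k + 2^(2/3)*(2*k^3 + sqrt(-4*k^6 + (2*k^3 - 729)^2) - 729)^(1/3) + 2^(2/3)*sqrt(3)*I*(2*k^3 + sqrt(-4*k^6 + (2*k^3 - 729)^2) - 729)^(1/3))/36)


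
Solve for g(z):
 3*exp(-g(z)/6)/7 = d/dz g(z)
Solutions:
 g(z) = 6*log(C1 + z/14)


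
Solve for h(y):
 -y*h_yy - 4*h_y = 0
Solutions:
 h(y) = C1 + C2/y^3


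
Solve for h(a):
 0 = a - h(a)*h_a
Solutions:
 h(a) = -sqrt(C1 + a^2)
 h(a) = sqrt(C1 + a^2)


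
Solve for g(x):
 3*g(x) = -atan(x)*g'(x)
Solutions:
 g(x) = C1*exp(-3*Integral(1/atan(x), x))


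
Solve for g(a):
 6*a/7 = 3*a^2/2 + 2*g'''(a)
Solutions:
 g(a) = C1 + C2*a + C3*a^2 - a^5/80 + a^4/56


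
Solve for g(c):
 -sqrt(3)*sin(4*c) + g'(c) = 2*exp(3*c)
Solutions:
 g(c) = C1 + 2*exp(3*c)/3 - sqrt(3)*cos(4*c)/4


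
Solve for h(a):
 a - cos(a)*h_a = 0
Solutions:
 h(a) = C1 + Integral(a/cos(a), a)


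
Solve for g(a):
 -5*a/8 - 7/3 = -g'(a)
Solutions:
 g(a) = C1 + 5*a^2/16 + 7*a/3


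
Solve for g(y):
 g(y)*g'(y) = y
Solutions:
 g(y) = -sqrt(C1 + y^2)
 g(y) = sqrt(C1 + y^2)


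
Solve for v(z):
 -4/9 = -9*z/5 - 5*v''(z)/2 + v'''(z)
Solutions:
 v(z) = C1 + C2*z + C3*exp(5*z/2) - 3*z^3/25 - 62*z^2/1125


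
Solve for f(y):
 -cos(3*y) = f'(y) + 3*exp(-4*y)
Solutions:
 f(y) = C1 - sin(3*y)/3 + 3*exp(-4*y)/4


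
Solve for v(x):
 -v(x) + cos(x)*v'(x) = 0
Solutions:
 v(x) = C1*sqrt(sin(x) + 1)/sqrt(sin(x) - 1)


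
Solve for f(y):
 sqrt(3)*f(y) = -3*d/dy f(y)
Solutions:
 f(y) = C1*exp(-sqrt(3)*y/3)


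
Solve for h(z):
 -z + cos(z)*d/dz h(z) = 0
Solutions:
 h(z) = C1 + Integral(z/cos(z), z)


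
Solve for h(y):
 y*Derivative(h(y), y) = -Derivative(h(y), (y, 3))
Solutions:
 h(y) = C1 + Integral(C2*airyai(-y) + C3*airybi(-y), y)


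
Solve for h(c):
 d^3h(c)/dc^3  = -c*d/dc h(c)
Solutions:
 h(c) = C1 + Integral(C2*airyai(-c) + C3*airybi(-c), c)


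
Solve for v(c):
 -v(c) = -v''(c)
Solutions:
 v(c) = C1*exp(-c) + C2*exp(c)


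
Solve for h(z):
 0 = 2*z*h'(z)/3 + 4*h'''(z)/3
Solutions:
 h(z) = C1 + Integral(C2*airyai(-2^(2/3)*z/2) + C3*airybi(-2^(2/3)*z/2), z)


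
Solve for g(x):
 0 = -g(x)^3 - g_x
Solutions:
 g(x) = -sqrt(2)*sqrt(-1/(C1 - x))/2
 g(x) = sqrt(2)*sqrt(-1/(C1 - x))/2


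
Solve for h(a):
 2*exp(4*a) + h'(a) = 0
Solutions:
 h(a) = C1 - exp(4*a)/2


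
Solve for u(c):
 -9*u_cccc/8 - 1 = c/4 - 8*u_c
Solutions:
 u(c) = C1 + C4*exp(4*3^(1/3)*c/3) + c^2/64 + c/8 + (C2*sin(2*3^(5/6)*c/3) + C3*cos(2*3^(5/6)*c/3))*exp(-2*3^(1/3)*c/3)


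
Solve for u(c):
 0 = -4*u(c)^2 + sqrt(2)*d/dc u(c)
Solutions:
 u(c) = -1/(C1 + 2*sqrt(2)*c)


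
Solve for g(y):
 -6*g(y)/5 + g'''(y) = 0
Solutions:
 g(y) = C3*exp(5^(2/3)*6^(1/3)*y/5) + (C1*sin(2^(1/3)*3^(5/6)*5^(2/3)*y/10) + C2*cos(2^(1/3)*3^(5/6)*5^(2/3)*y/10))*exp(-5^(2/3)*6^(1/3)*y/10)


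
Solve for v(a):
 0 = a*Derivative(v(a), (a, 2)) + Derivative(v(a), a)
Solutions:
 v(a) = C1 + C2*log(a)


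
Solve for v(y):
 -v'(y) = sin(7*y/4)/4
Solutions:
 v(y) = C1 + cos(7*y/4)/7


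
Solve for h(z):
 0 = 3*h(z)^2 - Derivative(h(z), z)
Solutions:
 h(z) = -1/(C1 + 3*z)


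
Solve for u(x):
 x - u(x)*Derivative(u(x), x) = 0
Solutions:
 u(x) = -sqrt(C1 + x^2)
 u(x) = sqrt(C1 + x^2)


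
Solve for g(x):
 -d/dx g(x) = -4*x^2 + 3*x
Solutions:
 g(x) = C1 + 4*x^3/3 - 3*x^2/2


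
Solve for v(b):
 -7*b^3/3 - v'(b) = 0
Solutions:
 v(b) = C1 - 7*b^4/12


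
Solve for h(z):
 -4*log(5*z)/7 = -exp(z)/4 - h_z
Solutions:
 h(z) = C1 + 4*z*log(z)/7 + 4*z*(-1 + log(5))/7 - exp(z)/4


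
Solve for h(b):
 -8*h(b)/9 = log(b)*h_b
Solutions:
 h(b) = C1*exp(-8*li(b)/9)


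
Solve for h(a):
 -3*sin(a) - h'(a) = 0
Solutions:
 h(a) = C1 + 3*cos(a)


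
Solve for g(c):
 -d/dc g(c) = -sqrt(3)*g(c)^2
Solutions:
 g(c) = -1/(C1 + sqrt(3)*c)


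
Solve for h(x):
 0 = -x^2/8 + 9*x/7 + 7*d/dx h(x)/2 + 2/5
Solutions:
 h(x) = C1 + x^3/84 - 9*x^2/49 - 4*x/35


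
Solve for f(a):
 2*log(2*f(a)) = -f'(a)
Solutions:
 Integral(1/(log(_y) + log(2)), (_y, f(a)))/2 = C1 - a


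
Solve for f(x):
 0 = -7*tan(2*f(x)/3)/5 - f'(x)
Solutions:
 f(x) = -3*asin(C1*exp(-14*x/15))/2 + 3*pi/2
 f(x) = 3*asin(C1*exp(-14*x/15))/2


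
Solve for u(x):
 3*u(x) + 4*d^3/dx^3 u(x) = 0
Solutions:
 u(x) = C3*exp(-6^(1/3)*x/2) + (C1*sin(2^(1/3)*3^(5/6)*x/4) + C2*cos(2^(1/3)*3^(5/6)*x/4))*exp(6^(1/3)*x/4)


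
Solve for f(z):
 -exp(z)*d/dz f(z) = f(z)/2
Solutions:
 f(z) = C1*exp(exp(-z)/2)


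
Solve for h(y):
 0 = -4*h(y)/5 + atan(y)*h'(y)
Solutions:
 h(y) = C1*exp(4*Integral(1/atan(y), y)/5)


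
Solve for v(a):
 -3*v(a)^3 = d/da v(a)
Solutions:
 v(a) = -sqrt(2)*sqrt(-1/(C1 - 3*a))/2
 v(a) = sqrt(2)*sqrt(-1/(C1 - 3*a))/2


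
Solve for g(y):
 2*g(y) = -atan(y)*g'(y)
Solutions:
 g(y) = C1*exp(-2*Integral(1/atan(y), y))


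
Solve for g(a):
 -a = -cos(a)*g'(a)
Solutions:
 g(a) = C1 + Integral(a/cos(a), a)


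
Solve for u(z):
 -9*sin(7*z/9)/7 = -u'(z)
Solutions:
 u(z) = C1 - 81*cos(7*z/9)/49


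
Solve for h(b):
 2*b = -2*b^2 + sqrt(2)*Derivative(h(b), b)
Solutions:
 h(b) = C1 + sqrt(2)*b^3/3 + sqrt(2)*b^2/2


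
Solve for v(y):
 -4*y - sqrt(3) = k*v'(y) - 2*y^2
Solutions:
 v(y) = C1 + 2*y^3/(3*k) - 2*y^2/k - sqrt(3)*y/k


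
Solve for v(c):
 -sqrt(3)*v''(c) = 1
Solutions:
 v(c) = C1 + C2*c - sqrt(3)*c^2/6


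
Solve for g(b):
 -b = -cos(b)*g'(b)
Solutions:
 g(b) = C1 + Integral(b/cos(b), b)


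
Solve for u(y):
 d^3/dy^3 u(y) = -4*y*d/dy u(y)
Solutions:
 u(y) = C1 + Integral(C2*airyai(-2^(2/3)*y) + C3*airybi(-2^(2/3)*y), y)


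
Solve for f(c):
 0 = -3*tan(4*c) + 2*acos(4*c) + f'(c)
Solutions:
 f(c) = C1 - 2*c*acos(4*c) + sqrt(1 - 16*c^2)/2 - 3*log(cos(4*c))/4


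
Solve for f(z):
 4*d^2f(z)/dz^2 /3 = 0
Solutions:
 f(z) = C1 + C2*z


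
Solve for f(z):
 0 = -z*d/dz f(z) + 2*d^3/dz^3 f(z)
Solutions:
 f(z) = C1 + Integral(C2*airyai(2^(2/3)*z/2) + C3*airybi(2^(2/3)*z/2), z)


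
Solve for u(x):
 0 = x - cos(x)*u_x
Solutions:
 u(x) = C1 + Integral(x/cos(x), x)


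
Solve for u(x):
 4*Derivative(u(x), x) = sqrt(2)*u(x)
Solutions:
 u(x) = C1*exp(sqrt(2)*x/4)


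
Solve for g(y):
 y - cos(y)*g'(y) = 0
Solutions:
 g(y) = C1 + Integral(y/cos(y), y)


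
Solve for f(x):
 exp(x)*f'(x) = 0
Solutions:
 f(x) = C1


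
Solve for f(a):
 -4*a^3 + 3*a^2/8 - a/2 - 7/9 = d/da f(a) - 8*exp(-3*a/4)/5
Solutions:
 f(a) = C1 - a^4 + a^3/8 - a^2/4 - 7*a/9 - 32*exp(-3*a/4)/15


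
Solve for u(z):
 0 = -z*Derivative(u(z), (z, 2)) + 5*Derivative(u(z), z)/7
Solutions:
 u(z) = C1 + C2*z^(12/7)


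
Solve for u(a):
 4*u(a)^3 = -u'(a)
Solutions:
 u(a) = -sqrt(2)*sqrt(-1/(C1 - 4*a))/2
 u(a) = sqrt(2)*sqrt(-1/(C1 - 4*a))/2


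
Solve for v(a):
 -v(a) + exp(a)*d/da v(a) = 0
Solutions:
 v(a) = C1*exp(-exp(-a))


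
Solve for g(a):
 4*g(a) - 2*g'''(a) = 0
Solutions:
 g(a) = C3*exp(2^(1/3)*a) + (C1*sin(2^(1/3)*sqrt(3)*a/2) + C2*cos(2^(1/3)*sqrt(3)*a/2))*exp(-2^(1/3)*a/2)


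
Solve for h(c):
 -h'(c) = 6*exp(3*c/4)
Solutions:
 h(c) = C1 - 8*exp(3*c/4)


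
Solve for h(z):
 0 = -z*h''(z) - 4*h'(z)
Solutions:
 h(z) = C1 + C2/z^3


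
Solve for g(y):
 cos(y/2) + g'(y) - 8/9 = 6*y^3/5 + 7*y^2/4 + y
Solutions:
 g(y) = C1 + 3*y^4/10 + 7*y^3/12 + y^2/2 + 8*y/9 - 2*sin(y/2)


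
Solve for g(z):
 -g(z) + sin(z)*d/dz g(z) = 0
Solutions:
 g(z) = C1*sqrt(cos(z) - 1)/sqrt(cos(z) + 1)


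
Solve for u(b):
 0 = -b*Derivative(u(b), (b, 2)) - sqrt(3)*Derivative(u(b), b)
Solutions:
 u(b) = C1 + C2*b^(1 - sqrt(3))


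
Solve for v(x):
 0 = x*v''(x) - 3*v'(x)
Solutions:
 v(x) = C1 + C2*x^4


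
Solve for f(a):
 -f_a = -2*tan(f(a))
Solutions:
 f(a) = pi - asin(C1*exp(2*a))
 f(a) = asin(C1*exp(2*a))


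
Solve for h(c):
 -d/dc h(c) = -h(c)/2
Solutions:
 h(c) = C1*exp(c/2)


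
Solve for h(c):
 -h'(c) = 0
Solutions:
 h(c) = C1


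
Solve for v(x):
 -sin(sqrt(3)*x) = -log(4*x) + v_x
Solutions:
 v(x) = C1 + x*log(x) - x + 2*x*log(2) + sqrt(3)*cos(sqrt(3)*x)/3


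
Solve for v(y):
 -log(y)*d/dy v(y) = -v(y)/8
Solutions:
 v(y) = C1*exp(li(y)/8)


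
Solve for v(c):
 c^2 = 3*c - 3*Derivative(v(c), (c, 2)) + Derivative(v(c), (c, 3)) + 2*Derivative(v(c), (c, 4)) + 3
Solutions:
 v(c) = C1 + C2*c + C3*exp(-3*c/2) + C4*exp(c) - c^4/36 + 7*c^3/54 + 11*c^2/27


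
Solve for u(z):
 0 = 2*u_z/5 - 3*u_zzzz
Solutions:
 u(z) = C1 + C4*exp(15^(2/3)*2^(1/3)*z/15) + (C2*sin(2^(1/3)*3^(1/6)*5^(2/3)*z/10) + C3*cos(2^(1/3)*3^(1/6)*5^(2/3)*z/10))*exp(-15^(2/3)*2^(1/3)*z/30)


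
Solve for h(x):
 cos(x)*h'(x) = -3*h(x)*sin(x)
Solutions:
 h(x) = C1*cos(x)^3


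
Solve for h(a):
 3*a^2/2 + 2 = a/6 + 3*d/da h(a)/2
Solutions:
 h(a) = C1 + a^3/3 - a^2/18 + 4*a/3


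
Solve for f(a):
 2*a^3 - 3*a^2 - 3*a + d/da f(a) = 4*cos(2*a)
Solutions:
 f(a) = C1 - a^4/2 + a^3 + 3*a^2/2 + 2*sin(2*a)


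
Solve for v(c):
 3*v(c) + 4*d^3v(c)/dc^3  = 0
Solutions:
 v(c) = C3*exp(-6^(1/3)*c/2) + (C1*sin(2^(1/3)*3^(5/6)*c/4) + C2*cos(2^(1/3)*3^(5/6)*c/4))*exp(6^(1/3)*c/4)


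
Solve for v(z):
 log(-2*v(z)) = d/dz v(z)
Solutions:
 -Integral(1/(log(-_y) + log(2)), (_y, v(z))) = C1 - z


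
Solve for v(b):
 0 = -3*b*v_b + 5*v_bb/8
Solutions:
 v(b) = C1 + C2*erfi(2*sqrt(15)*b/5)


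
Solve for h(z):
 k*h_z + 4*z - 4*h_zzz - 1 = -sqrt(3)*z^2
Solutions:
 h(z) = C1 + C2*exp(-sqrt(k)*z/2) + C3*exp(sqrt(k)*z/2) - sqrt(3)*z^3/(3*k) - 2*z^2/k + z/k - 8*sqrt(3)*z/k^2


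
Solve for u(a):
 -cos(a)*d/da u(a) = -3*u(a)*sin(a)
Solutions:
 u(a) = C1/cos(a)^3


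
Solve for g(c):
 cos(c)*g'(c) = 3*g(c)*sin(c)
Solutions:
 g(c) = C1/cos(c)^3


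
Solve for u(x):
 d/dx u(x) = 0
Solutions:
 u(x) = C1


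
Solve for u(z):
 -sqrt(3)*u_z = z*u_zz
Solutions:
 u(z) = C1 + C2*z^(1 - sqrt(3))


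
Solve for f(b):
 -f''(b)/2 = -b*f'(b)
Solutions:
 f(b) = C1 + C2*erfi(b)


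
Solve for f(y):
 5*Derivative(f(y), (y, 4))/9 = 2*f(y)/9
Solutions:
 f(y) = C1*exp(-2^(1/4)*5^(3/4)*y/5) + C2*exp(2^(1/4)*5^(3/4)*y/5) + C3*sin(2^(1/4)*5^(3/4)*y/5) + C4*cos(2^(1/4)*5^(3/4)*y/5)


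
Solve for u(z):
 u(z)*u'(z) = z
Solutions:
 u(z) = -sqrt(C1 + z^2)
 u(z) = sqrt(C1 + z^2)


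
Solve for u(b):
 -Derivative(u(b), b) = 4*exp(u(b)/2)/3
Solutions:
 u(b) = 2*log(1/(C1 + 4*b)) + 2*log(6)


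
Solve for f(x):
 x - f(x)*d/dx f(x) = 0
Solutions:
 f(x) = -sqrt(C1 + x^2)
 f(x) = sqrt(C1 + x^2)


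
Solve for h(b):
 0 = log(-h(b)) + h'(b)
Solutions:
 -li(-h(b)) = C1 - b


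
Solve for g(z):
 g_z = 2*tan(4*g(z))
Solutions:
 g(z) = -asin(C1*exp(8*z))/4 + pi/4
 g(z) = asin(C1*exp(8*z))/4


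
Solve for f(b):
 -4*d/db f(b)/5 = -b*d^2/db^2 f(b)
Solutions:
 f(b) = C1 + C2*b^(9/5)


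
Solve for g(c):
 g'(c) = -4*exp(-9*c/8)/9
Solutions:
 g(c) = C1 + 32*exp(-9*c/8)/81


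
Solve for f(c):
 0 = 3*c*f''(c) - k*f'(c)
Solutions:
 f(c) = C1 + c^(re(k)/3 + 1)*(C2*sin(log(c)*Abs(im(k))/3) + C3*cos(log(c)*im(k)/3))


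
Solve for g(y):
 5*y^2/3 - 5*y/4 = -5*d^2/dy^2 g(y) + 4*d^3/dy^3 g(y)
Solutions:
 g(y) = C1 + C2*y + C3*exp(5*y/4) - y^4/36 - 17*y^3/360 - 17*y^2/150


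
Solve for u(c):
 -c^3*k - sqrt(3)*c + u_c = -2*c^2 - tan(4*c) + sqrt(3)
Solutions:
 u(c) = C1 + c^4*k/4 - 2*c^3/3 + sqrt(3)*c^2/2 + sqrt(3)*c + log(cos(4*c))/4


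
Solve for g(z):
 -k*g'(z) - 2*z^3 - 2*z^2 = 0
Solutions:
 g(z) = C1 - z^4/(2*k) - 2*z^3/(3*k)


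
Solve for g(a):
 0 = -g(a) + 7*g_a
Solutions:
 g(a) = C1*exp(a/7)


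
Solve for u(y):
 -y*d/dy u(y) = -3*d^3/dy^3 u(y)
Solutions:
 u(y) = C1 + Integral(C2*airyai(3^(2/3)*y/3) + C3*airybi(3^(2/3)*y/3), y)


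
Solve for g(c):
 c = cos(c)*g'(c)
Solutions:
 g(c) = C1 + Integral(c/cos(c), c)


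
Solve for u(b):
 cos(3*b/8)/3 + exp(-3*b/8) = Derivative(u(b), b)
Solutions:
 u(b) = C1 + 8*sin(3*b/8)/9 - 8*exp(-3*b/8)/3


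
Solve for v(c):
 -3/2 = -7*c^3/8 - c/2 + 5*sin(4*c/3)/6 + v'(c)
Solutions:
 v(c) = C1 + 7*c^4/32 + c^2/4 - 3*c/2 + 5*cos(4*c/3)/8


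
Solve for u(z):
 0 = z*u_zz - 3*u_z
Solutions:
 u(z) = C1 + C2*z^4


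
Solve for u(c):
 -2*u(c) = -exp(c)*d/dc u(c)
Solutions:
 u(c) = C1*exp(-2*exp(-c))


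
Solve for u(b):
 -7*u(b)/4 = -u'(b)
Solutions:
 u(b) = C1*exp(7*b/4)


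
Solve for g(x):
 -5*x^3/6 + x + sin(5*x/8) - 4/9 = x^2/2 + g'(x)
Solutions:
 g(x) = C1 - 5*x^4/24 - x^3/6 + x^2/2 - 4*x/9 - 8*cos(5*x/8)/5


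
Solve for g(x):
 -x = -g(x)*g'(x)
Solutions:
 g(x) = -sqrt(C1 + x^2)
 g(x) = sqrt(C1 + x^2)


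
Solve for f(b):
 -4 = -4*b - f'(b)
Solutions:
 f(b) = C1 - 2*b^2 + 4*b


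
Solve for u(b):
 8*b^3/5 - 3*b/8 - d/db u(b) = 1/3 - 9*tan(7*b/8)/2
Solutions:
 u(b) = C1 + 2*b^4/5 - 3*b^2/16 - b/3 - 36*log(cos(7*b/8))/7


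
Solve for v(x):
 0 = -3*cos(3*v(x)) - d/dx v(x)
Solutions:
 v(x) = -asin((C1 + exp(18*x))/(C1 - exp(18*x)))/3 + pi/3
 v(x) = asin((C1 + exp(18*x))/(C1 - exp(18*x)))/3


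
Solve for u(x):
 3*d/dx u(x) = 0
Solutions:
 u(x) = C1


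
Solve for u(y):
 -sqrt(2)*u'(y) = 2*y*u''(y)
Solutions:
 u(y) = C1 + C2*y^(1 - sqrt(2)/2)


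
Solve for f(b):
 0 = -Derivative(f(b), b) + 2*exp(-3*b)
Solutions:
 f(b) = C1 - 2*exp(-3*b)/3


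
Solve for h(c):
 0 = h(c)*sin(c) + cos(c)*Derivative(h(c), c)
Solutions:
 h(c) = C1*cos(c)


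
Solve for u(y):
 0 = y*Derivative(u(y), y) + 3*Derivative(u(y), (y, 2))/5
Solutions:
 u(y) = C1 + C2*erf(sqrt(30)*y/6)


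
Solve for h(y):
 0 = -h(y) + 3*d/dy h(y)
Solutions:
 h(y) = C1*exp(y/3)


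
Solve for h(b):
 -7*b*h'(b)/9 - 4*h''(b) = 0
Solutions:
 h(b) = C1 + C2*erf(sqrt(14)*b/12)


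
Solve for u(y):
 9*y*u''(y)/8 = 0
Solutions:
 u(y) = C1 + C2*y


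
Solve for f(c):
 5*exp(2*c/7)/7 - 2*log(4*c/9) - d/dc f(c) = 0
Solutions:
 f(c) = C1 - 2*c*log(c) + 2*c*(-2*log(2) + 1 + 2*log(3)) + 5*exp(2*c/7)/2


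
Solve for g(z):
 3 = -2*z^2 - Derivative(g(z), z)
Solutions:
 g(z) = C1 - 2*z^3/3 - 3*z


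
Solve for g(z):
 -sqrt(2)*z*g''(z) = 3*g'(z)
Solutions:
 g(z) = C1 + C2*z^(1 - 3*sqrt(2)/2)


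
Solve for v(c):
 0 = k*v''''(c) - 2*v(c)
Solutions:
 v(c) = C1*exp(-2^(1/4)*c*(1/k)^(1/4)) + C2*exp(2^(1/4)*c*(1/k)^(1/4)) + C3*exp(-2^(1/4)*I*c*(1/k)^(1/4)) + C4*exp(2^(1/4)*I*c*(1/k)^(1/4))


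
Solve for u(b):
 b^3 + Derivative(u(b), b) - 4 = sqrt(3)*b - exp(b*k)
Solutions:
 u(b) = C1 - b^4/4 + sqrt(3)*b^2/2 + 4*b - exp(b*k)/k


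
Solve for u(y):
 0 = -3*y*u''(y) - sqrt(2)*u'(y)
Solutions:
 u(y) = C1 + C2*y^(1 - sqrt(2)/3)


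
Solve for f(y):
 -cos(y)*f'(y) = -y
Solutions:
 f(y) = C1 + Integral(y/cos(y), y)


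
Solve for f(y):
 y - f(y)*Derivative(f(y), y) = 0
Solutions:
 f(y) = -sqrt(C1 + y^2)
 f(y) = sqrt(C1 + y^2)


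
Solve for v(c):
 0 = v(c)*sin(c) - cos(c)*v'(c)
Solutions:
 v(c) = C1/cos(c)


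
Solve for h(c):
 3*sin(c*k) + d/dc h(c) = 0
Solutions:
 h(c) = C1 + 3*cos(c*k)/k


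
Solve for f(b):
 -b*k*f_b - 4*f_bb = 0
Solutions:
 f(b) = Piecewise((-sqrt(2)*sqrt(pi)*C1*erf(sqrt(2)*b*sqrt(k)/4)/sqrt(k) - C2, (k > 0) | (k < 0)), (-C1*b - C2, True))


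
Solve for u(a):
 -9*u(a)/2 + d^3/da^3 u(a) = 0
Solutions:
 u(a) = C3*exp(6^(2/3)*a/2) + (C1*sin(3*2^(2/3)*3^(1/6)*a/4) + C2*cos(3*2^(2/3)*3^(1/6)*a/4))*exp(-6^(2/3)*a/4)


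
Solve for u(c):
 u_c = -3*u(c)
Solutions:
 u(c) = C1*exp(-3*c)


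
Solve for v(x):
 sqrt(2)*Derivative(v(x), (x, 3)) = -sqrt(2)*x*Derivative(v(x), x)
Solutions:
 v(x) = C1 + Integral(C2*airyai(-x) + C3*airybi(-x), x)


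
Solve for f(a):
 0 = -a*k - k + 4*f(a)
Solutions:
 f(a) = k*(a + 1)/4


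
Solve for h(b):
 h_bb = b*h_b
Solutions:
 h(b) = C1 + C2*erfi(sqrt(2)*b/2)


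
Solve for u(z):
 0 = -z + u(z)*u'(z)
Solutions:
 u(z) = -sqrt(C1 + z^2)
 u(z) = sqrt(C1 + z^2)


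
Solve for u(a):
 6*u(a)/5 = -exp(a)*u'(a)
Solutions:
 u(a) = C1*exp(6*exp(-a)/5)


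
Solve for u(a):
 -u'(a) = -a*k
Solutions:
 u(a) = C1 + a^2*k/2


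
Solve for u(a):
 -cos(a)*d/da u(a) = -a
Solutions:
 u(a) = C1 + Integral(a/cos(a), a)


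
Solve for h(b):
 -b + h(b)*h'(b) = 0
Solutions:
 h(b) = -sqrt(C1 + b^2)
 h(b) = sqrt(C1 + b^2)


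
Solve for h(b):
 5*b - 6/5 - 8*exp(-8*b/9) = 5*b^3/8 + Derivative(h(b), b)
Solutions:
 h(b) = C1 - 5*b^4/32 + 5*b^2/2 - 6*b/5 + 9*exp(-8*b/9)


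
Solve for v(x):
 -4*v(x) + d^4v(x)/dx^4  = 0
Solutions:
 v(x) = C1*exp(-sqrt(2)*x) + C2*exp(sqrt(2)*x) + C3*sin(sqrt(2)*x) + C4*cos(sqrt(2)*x)


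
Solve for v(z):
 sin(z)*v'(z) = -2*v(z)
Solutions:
 v(z) = C1*(cos(z) + 1)/(cos(z) - 1)


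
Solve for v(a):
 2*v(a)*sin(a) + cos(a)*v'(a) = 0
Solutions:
 v(a) = C1*cos(a)^2


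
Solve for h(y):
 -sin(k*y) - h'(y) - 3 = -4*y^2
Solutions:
 h(y) = C1 + 4*y^3/3 - 3*y + cos(k*y)/k


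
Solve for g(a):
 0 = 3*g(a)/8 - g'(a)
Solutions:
 g(a) = C1*exp(3*a/8)


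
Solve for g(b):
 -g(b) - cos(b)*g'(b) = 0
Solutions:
 g(b) = C1*sqrt(sin(b) - 1)/sqrt(sin(b) + 1)


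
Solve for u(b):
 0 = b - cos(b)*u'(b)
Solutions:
 u(b) = C1 + Integral(b/cos(b), b)


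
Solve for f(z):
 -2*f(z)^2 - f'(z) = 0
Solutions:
 f(z) = 1/(C1 + 2*z)


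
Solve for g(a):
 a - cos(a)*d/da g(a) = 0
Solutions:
 g(a) = C1 + Integral(a/cos(a), a)


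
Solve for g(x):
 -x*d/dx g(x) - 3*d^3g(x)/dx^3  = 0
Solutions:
 g(x) = C1 + Integral(C2*airyai(-3^(2/3)*x/3) + C3*airybi(-3^(2/3)*x/3), x)


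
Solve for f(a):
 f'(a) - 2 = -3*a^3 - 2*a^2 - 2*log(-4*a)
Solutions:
 f(a) = C1 - 3*a^4/4 - 2*a^3/3 - 2*a*log(-a) + 4*a*(1 - log(2))


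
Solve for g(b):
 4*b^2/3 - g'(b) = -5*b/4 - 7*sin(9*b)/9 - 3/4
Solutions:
 g(b) = C1 + 4*b^3/9 + 5*b^2/8 + 3*b/4 - 7*cos(9*b)/81


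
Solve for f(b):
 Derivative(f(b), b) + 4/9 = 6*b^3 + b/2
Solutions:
 f(b) = C1 + 3*b^4/2 + b^2/4 - 4*b/9


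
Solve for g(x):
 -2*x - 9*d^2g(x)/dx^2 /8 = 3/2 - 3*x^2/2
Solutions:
 g(x) = C1 + C2*x + x^4/9 - 8*x^3/27 - 2*x^2/3


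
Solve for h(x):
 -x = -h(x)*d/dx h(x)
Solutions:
 h(x) = -sqrt(C1 + x^2)
 h(x) = sqrt(C1 + x^2)


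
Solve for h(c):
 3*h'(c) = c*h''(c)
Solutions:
 h(c) = C1 + C2*c^4


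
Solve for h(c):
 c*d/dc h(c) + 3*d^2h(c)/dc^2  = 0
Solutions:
 h(c) = C1 + C2*erf(sqrt(6)*c/6)


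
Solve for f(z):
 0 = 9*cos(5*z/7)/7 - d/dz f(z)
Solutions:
 f(z) = C1 + 9*sin(5*z/7)/5


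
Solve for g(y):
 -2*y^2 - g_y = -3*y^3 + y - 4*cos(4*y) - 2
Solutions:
 g(y) = C1 + 3*y^4/4 - 2*y^3/3 - y^2/2 + 2*y + sin(4*y)


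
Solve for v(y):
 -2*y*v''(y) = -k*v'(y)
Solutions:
 v(y) = C1 + y^(re(k)/2 + 1)*(C2*sin(log(y)*Abs(im(k))/2) + C3*cos(log(y)*im(k)/2))


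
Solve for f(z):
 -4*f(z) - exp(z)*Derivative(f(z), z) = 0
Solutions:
 f(z) = C1*exp(4*exp(-z))


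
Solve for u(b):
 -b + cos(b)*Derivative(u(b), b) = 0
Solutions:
 u(b) = C1 + Integral(b/cos(b), b)


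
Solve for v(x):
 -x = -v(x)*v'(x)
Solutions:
 v(x) = -sqrt(C1 + x^2)
 v(x) = sqrt(C1 + x^2)


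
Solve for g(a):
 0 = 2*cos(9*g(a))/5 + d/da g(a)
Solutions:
 2*a/5 - log(sin(9*g(a)) - 1)/18 + log(sin(9*g(a)) + 1)/18 = C1


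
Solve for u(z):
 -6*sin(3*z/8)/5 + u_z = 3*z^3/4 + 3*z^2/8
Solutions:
 u(z) = C1 + 3*z^4/16 + z^3/8 - 16*cos(3*z/8)/5


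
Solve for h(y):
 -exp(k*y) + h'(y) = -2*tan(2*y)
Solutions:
 h(y) = C1 + Piecewise((exp(k*y)/k, Ne(k, 0)), (y, True)) + log(cos(2*y))


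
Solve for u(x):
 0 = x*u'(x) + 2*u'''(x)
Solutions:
 u(x) = C1 + Integral(C2*airyai(-2^(2/3)*x/2) + C3*airybi(-2^(2/3)*x/2), x)


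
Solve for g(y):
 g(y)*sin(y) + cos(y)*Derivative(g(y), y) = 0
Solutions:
 g(y) = C1*cos(y)


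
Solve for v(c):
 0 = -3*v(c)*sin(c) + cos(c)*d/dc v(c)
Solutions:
 v(c) = C1/cos(c)^3


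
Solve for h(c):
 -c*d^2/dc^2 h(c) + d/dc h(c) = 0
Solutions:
 h(c) = C1 + C2*c^2


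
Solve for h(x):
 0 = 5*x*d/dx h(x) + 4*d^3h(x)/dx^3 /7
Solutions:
 h(x) = C1 + Integral(C2*airyai(-70^(1/3)*x/2) + C3*airybi(-70^(1/3)*x/2), x)


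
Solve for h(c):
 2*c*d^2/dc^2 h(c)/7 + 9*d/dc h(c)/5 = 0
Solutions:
 h(c) = C1 + C2/c^(53/10)


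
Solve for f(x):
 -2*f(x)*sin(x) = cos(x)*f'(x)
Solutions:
 f(x) = C1*cos(x)^2


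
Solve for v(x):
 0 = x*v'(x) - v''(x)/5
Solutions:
 v(x) = C1 + C2*erfi(sqrt(10)*x/2)


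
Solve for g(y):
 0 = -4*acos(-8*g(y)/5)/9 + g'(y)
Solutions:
 Integral(1/acos(-8*_y/5), (_y, g(y))) = C1 + 4*y/9


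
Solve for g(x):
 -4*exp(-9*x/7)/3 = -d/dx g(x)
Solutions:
 g(x) = C1 - 28*exp(-9*x/7)/27


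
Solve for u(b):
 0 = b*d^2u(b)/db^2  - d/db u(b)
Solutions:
 u(b) = C1 + C2*b^2


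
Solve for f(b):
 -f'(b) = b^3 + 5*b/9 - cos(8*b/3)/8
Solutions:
 f(b) = C1 - b^4/4 - 5*b^2/18 + 3*sin(8*b/3)/64


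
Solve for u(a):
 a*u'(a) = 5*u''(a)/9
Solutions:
 u(a) = C1 + C2*erfi(3*sqrt(10)*a/10)


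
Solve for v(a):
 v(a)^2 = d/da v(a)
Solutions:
 v(a) = -1/(C1 + a)


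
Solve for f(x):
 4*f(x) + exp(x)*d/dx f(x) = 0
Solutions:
 f(x) = C1*exp(4*exp(-x))


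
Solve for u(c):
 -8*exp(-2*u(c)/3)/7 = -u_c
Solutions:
 u(c) = 3*log(-sqrt(C1 + 8*c)) - 3*log(21) + 3*log(42)/2
 u(c) = 3*log(C1 + 8*c)/2 - 3*log(21) + 3*log(42)/2


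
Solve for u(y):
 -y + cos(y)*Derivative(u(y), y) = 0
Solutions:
 u(y) = C1 + Integral(y/cos(y), y)


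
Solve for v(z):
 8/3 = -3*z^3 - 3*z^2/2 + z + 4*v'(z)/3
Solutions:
 v(z) = C1 + 9*z^4/16 + 3*z^3/8 - 3*z^2/8 + 2*z


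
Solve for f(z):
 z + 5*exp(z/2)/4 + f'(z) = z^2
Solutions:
 f(z) = C1 + z^3/3 - z^2/2 - 5*exp(z/2)/2


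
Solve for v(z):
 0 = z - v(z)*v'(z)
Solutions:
 v(z) = -sqrt(C1 + z^2)
 v(z) = sqrt(C1 + z^2)


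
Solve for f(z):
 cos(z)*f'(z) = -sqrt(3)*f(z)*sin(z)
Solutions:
 f(z) = C1*cos(z)^(sqrt(3))


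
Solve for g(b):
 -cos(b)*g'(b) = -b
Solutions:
 g(b) = C1 + Integral(b/cos(b), b)


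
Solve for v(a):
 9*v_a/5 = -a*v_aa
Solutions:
 v(a) = C1 + C2/a^(4/5)


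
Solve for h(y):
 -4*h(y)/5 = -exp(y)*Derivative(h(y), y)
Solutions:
 h(y) = C1*exp(-4*exp(-y)/5)


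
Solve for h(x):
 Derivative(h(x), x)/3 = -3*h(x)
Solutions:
 h(x) = C1*exp(-9*x)


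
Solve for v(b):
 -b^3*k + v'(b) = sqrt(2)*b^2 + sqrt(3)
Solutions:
 v(b) = C1 + b^4*k/4 + sqrt(2)*b^3/3 + sqrt(3)*b


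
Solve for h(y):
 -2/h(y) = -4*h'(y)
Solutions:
 h(y) = -sqrt(C1 + y)
 h(y) = sqrt(C1 + y)


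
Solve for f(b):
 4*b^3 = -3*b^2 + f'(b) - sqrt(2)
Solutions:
 f(b) = C1 + b^4 + b^3 + sqrt(2)*b


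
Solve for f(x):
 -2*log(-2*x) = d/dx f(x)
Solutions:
 f(x) = C1 - 2*x*log(-x) + 2*x*(1 - log(2))


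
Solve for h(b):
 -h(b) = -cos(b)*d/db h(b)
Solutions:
 h(b) = C1*sqrt(sin(b) + 1)/sqrt(sin(b) - 1)


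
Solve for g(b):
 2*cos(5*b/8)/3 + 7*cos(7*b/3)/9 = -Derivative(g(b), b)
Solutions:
 g(b) = C1 - 16*sin(5*b/8)/15 - sin(7*b/3)/3


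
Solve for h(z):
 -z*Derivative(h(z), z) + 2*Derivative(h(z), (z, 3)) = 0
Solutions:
 h(z) = C1 + Integral(C2*airyai(2^(2/3)*z/2) + C3*airybi(2^(2/3)*z/2), z)


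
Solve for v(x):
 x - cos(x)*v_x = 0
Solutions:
 v(x) = C1 + Integral(x/cos(x), x)


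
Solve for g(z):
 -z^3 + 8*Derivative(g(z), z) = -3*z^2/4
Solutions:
 g(z) = C1 + z^4/32 - z^3/32


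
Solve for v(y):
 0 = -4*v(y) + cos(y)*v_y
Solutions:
 v(y) = C1*(sin(y)^2 + 2*sin(y) + 1)/(sin(y)^2 - 2*sin(y) + 1)


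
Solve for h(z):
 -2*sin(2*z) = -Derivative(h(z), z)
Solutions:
 h(z) = C1 - cos(2*z)


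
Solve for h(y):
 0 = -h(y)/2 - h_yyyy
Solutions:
 h(y) = (C1*sin(2^(1/4)*y/2) + C2*cos(2^(1/4)*y/2))*exp(-2^(1/4)*y/2) + (C3*sin(2^(1/4)*y/2) + C4*cos(2^(1/4)*y/2))*exp(2^(1/4)*y/2)


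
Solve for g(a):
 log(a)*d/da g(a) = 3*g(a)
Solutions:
 g(a) = C1*exp(3*li(a))


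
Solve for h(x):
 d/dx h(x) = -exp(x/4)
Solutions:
 h(x) = C1 - 4*exp(x/4)


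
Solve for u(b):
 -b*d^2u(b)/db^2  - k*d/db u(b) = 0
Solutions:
 u(b) = C1 + b^(1 - re(k))*(C2*sin(log(b)*Abs(im(k))) + C3*cos(log(b)*im(k)))


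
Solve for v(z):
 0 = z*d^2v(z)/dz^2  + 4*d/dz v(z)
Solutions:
 v(z) = C1 + C2/z^3


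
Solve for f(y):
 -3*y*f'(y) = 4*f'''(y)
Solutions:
 f(y) = C1 + Integral(C2*airyai(-6^(1/3)*y/2) + C3*airybi(-6^(1/3)*y/2), y)


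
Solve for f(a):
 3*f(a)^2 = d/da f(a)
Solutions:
 f(a) = -1/(C1 + 3*a)


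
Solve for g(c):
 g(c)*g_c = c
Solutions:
 g(c) = -sqrt(C1 + c^2)
 g(c) = sqrt(C1 + c^2)


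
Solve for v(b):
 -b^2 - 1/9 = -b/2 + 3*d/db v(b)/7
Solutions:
 v(b) = C1 - 7*b^3/9 + 7*b^2/12 - 7*b/27


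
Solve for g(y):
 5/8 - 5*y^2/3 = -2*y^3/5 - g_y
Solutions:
 g(y) = C1 - y^4/10 + 5*y^3/9 - 5*y/8


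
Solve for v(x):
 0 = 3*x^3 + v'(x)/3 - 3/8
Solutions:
 v(x) = C1 - 9*x^4/4 + 9*x/8


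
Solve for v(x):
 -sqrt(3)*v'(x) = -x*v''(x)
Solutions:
 v(x) = C1 + C2*x^(1 + sqrt(3))


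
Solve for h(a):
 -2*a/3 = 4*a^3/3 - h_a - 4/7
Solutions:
 h(a) = C1 + a^4/3 + a^2/3 - 4*a/7


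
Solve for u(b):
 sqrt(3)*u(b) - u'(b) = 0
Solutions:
 u(b) = C1*exp(sqrt(3)*b)


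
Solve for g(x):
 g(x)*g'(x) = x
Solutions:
 g(x) = -sqrt(C1 + x^2)
 g(x) = sqrt(C1 + x^2)


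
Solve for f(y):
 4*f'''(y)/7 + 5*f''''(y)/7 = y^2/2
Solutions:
 f(y) = C1 + C2*y + C3*y^2 + C4*exp(-4*y/5) + 7*y^5/480 - 35*y^4/384 + 175*y^3/384
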